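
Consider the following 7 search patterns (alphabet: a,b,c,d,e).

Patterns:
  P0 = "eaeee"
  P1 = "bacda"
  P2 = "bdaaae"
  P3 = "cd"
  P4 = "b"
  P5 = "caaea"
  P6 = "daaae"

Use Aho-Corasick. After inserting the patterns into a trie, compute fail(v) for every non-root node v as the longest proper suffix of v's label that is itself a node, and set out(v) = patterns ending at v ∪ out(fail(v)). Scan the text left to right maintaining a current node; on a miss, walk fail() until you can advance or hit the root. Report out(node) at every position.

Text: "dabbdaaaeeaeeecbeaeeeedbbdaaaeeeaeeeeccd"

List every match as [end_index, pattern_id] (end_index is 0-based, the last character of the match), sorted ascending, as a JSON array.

Build:
Trie nodes:
  n0 'ε': b→6 c→16 d→22 e→1
  n1 'e': a→2
  n2 'ea': e→3
  n3 'eae': e→4
  n4 'eaee': e→5
  n5 'eaeee': ·  [P0 ends]
  n6 'b': a→7 d→11  [P4 ends]
  n7 'ba': c→8
  n8 'bac': d→9
  n9 'bacd': a→10
  n10 'bacda': ·  [P1 ends]
  n11 'bd': a→12
  n12 'bda': a→13
  n13 'bdaa': a→14
  n14 'bdaaa': e→15
  n15 'bdaaae': ·  [P2 ends]
  n16 'c': a→18 d→17
  n17 'cd': ·  [P3 ends]
  n18 'ca': a→19
  n19 'caa': e→20
  n20 'caae': a→21
  n21 'caaea': ·  [P5 ends]
  n22 'd': a→23
  n23 'da': a→24
  n24 'daa': a→25
  n25 'daaa': e→26
  n26 'daaae': ·  [P6 ends]

Failure links (BFS by depth):
  n1('e'): parent n0 fail=0; on 'e' 0 → fail=0;  out ∅∪∅=∅
  n6('b'): parent n0 fail=0; on 'b' 0 → fail=0;  out {4}∪∅={4}
  n16('c'): parent n0 fail=0; on 'c' 0 → fail=0;  out ∅∪∅=∅
  n22('d'): parent n0 fail=0; on 'd' 0 → fail=0;  out ∅∪∅=∅
  n2('ea'): parent n1 fail=0; on 'a' 0 → fail=0;  out ∅∪∅=∅
  n7('ba'): parent n6 fail=0; on 'a' 0 → fail=0;  out ∅∪∅=∅
  n11('bd'): parent n6 fail=0; on 'd' 0 → fail=22;  out ∅∪∅=∅
  n17('cd'): parent n16 fail=0; on 'd' 0 → fail=22;  out {3}∪∅={3}
  n18('ca'): parent n16 fail=0; on 'a' 0 → fail=0;  out ∅∪∅=∅
  n23('da'): parent n22 fail=0; on 'a' 0 → fail=0;  out ∅∪∅=∅
  n3('eae'): parent n2 fail=0; on 'e' 0 → fail=1;  out ∅∪∅=∅
  n8('bac'): parent n7 fail=0; on 'c' 0 → fail=16;  out ∅∪∅=∅
  n12('bda'): parent n11 fail=22; on 'a' 22 → fail=23;  out ∅∪∅=∅
  n19('caa'): parent n18 fail=0; on 'a' 0 → fail=0;  out ∅∪∅=∅
  n24('daa'): parent n23 fail=0; on 'a' 0 → fail=0;  out ∅∪∅=∅
  n4('eaee'): parent n3 fail=1; on 'e' 1→0 → fail=1;  out ∅∪∅=∅
  n9('bacd'): parent n8 fail=16; on 'd' 16 → fail=17;  out ∅∪{3}={3}
  n13('bdaa'): parent n12 fail=23; on 'a' 23 → fail=24;  out ∅∪∅=∅
  n20('caae'): parent n19 fail=0; on 'e' 0 → fail=1;  out ∅∪∅=∅
  n25('daaa'): parent n24 fail=0; on 'a' 0 → fail=0;  out ∅∪∅=∅
  n5('eaeee'): parent n4 fail=1; on 'e' 1→0 → fail=1;  out {0}∪∅={0}
  n10('bacda'): parent n9 fail=17; on 'a' 17→22 → fail=23;  out {1}∪∅={1}
  n14('bdaaa'): parent n13 fail=24; on 'a' 24 → fail=25;  out ∅∪∅=∅
  n21('caaea'): parent n20 fail=1; on 'a' 1 → fail=2;  out {5}∪∅={5}
  n26('daaae'): parent n25 fail=0; on 'e' 0 → fail=1;  out {6}∪∅={6}
  n15('bdaaae'): parent n14 fail=25; on 'e' 25 → fail=26;  out {2}∪{6}={2,6}

Run:
i=0 'd': node 0→22
i=1 'a': node 22→23
i=2 'b': node 23→6 (fail-walked)  → match P4@[2:2]
i=3 'b': node 6→6 (fail-walked)  → match P4@[3:3]
i=4 'd': node 6→11
i=5 'a': node 11→12
i=6 'a': node 12→13
i=7 'a': node 13→14
i=8 'e': node 14→15  → match P2@[3:8],P6@[4:8]
i=9 'e': node 15→1 (fail-walked)
i=10 'a': node 1→2
i=11 'e': node 2→3
i=12 'e': node 3→4
i=13 'e': node 4→5  → match P0@[9:13]
i=14 'c': node 5→16 (fail-walked)
i=15 'b': node 16→6 (fail-walked)  → match P4@[15:15]
i=16 'e': node 6→1 (fail-walked)
i=17 'a': node 1→2
i=18 'e': node 2→3
i=19 'e': node 3→4
i=20 'e': node 4→5  → match P0@[16:20]
i=21 'e': node 5→1 (fail-walked)
i=22 'd': node 1→22 (fail-walked)
i=23 'b': node 22→6 (fail-walked)  → match P4@[23:23]
i=24 'b': node 6→6 (fail-walked)  → match P4@[24:24]
i=25 'd': node 6→11
i=26 'a': node 11→12
i=27 'a': node 12→13
i=28 'a': node 13→14
i=29 'e': node 14→15  → match P2@[24:29],P6@[25:29]
i=30 'e': node 15→1 (fail-walked)
i=31 'e': node 1→1 (fail-walked)
i=32 'a': node 1→2
i=33 'e': node 2→3
i=34 'e': node 3→4
i=35 'e': node 4→5  → match P0@[31:35]
i=36 'e': node 5→1 (fail-walked)
i=37 'c': node 1→16 (fail-walked)
i=38 'c': node 16→16 (fail-walked)
i=39 'd': node 16→17  → match P3@[38:39]

All matches (sorted): [[2,4],[3,4],[8,2],[8,6],[13,0],[15,4],[20,0],[23,4],[24,4],[29,2],[29,6],[35,0],[39,3]]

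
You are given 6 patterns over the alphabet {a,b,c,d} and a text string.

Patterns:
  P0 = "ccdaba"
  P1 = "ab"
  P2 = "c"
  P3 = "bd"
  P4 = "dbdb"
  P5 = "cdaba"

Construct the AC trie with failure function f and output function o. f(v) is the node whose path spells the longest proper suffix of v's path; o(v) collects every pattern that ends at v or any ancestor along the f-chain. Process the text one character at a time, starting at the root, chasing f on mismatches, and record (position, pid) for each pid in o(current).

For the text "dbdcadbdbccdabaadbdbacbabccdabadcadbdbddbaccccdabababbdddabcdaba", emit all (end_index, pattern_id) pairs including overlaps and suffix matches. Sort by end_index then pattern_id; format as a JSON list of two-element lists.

Build automaton:
Trie (insert patterns):
  0='ε' goto a→7 b→9 c→1 d→11
  1='c' goto c→2 d→15  ←P2
  2='cc' goto d→3
  3='ccd' goto a→4
  4='ccda' goto b→5
  5='ccdab' goto a→6
  6='ccdaba' goto ·  ←P0
  7='a' goto b→8
  8='ab' goto ·  ←P1
  9='b' goto d→10
  10='bd' goto ·  ←P3
  11='d' goto b→12
  12='db' goto d→13
  13='dbd' goto b→14
  14='dbdb' goto ·  ←P4
  15='cd' goto a→16
  16='cda' goto b→17
  17='cdab' goto a→18
  18='cdaba' goto ·  ←P5

BFS fail/out derivation:
  n1('c'): parent n0 fail=0; on 'c' 0 → fail=0;  out {2}∪∅={2}
  n7('a'): parent n0 fail=0; on 'a' 0 → fail=0;  out ∅∪∅=∅
  n9('b'): parent n0 fail=0; on 'b' 0 → fail=0;  out ∅∪∅=∅
  n11('d'): parent n0 fail=0; on 'd' 0 → fail=0;  out ∅∪∅=∅
  n2('cc'): parent n1 fail=0; on 'c' 0 → fail=1;  out ∅∪{2}={2}
  n8('ab'): parent n7 fail=0; on 'b' 0 → fail=9;  out {1}∪∅={1}
  n10('bd'): parent n9 fail=0; on 'd' 0 → fail=11;  out {3}∪∅={3}
  n12('db'): parent n11 fail=0; on 'b' 0 → fail=9;  out ∅∪∅=∅
  n15('cd'): parent n1 fail=0; on 'd' 0 → fail=11;  out ∅∪∅=∅
  n3('ccd'): parent n2 fail=1; on 'd' 1 → fail=15;  out ∅∪∅=∅
  n13('dbd'): parent n12 fail=9; on 'd' 9 → fail=10;  out ∅∪{3}={3}
  n16('cda'): parent n15 fail=11; on 'a' 11→0 → fail=7;  out ∅∪∅=∅
  n4('ccda'): parent n3 fail=15; on 'a' 15 → fail=16;  out ∅∪∅=∅
  n14('dbdb'): parent n13 fail=10; on 'b' 10→11 → fail=12;  out {4}∪∅={4}
  n17('cdab'): parent n16 fail=7; on 'b' 7 → fail=8;  out ∅∪{1}={1}
  n5('ccdab'): parent n4 fail=16; on 'b' 16 → fail=17;  out ∅∪{1}={1}
  n18('cdaba'): parent n17 fail=8; on 'a' 8→9→0 → fail=7;  out {5}∪∅={5}
  n6('ccdaba'): parent n5 fail=17; on 'a' 17 → fail=18;  out {0}∪{5}={0,5}

Text stream:
i=0 'd': node 0→11
i=1 'b': node 11→12
i=2 'd': node 12→13  emit P3@[1:2]
i=3 'c': node 13→1 (fail-walked)  emit P2@[3:3]
i=4 'a': node 1→7 (fail-walked)
i=5 'd': node 7→11 (fail-walked)
i=6 'b': node 11→12
i=7 'd': node 12→13  emit P3@[6:7]
i=8 'b': node 13→14  emit P4@[5:8]
i=9 'c': node 14→1 (fail-walked)  emit P2@[9:9]
i=10 'c': node 1→2  emit P2@[10:10]
i=11 'd': node 2→3
i=12 'a': node 3→4
i=13 'b': node 4→5  emit P1@[12:13]
i=14 'a': node 5→6  emit P0@[9:14],P5@[10:14]
i=15 'a': node 6→7 (fail-walked)
i=16 'd': node 7→11 (fail-walked)
i=17 'b': node 11→12
i=18 'd': node 12→13  emit P3@[17:18]
i=19 'b': node 13→14  emit P4@[16:19]
i=20 'a': node 14→7 (fail-walked)
i=21 'c': node 7→1 (fail-walked)  emit P2@[21:21]
i=22 'b': node 1→9 (fail-walked)
i=23 'a': node 9→7 (fail-walked)
i=24 'b': node 7→8  emit P1@[23:24]
i=25 'c': node 8→1 (fail-walked)  emit P2@[25:25]
i=26 'c': node 1→2  emit P2@[26:26]
i=27 'd': node 2→3
i=28 'a': node 3→4
i=29 'b': node 4→5  emit P1@[28:29]
i=30 'a': node 5→6  emit P0@[25:30],P5@[26:30]
i=31 'd': node 6→11 (fail-walked)
i=32 'c': node 11→1 (fail-walked)  emit P2@[32:32]
i=33 'a': node 1→7 (fail-walked)
i=34 'd': node 7→11 (fail-walked)
i=35 'b': node 11→12
i=36 'd': node 12→13  emit P3@[35:36]
i=37 'b': node 13→14  emit P4@[34:37]
i=38 'd': node 14→13 (fail-walked)  emit P3@[37:38]
i=39 'd': node 13→11 (fail-walked)
i=40 'b': node 11→12
i=41 'a': node 12→7 (fail-walked)
i=42 'c': node 7→1 (fail-walked)  emit P2@[42:42]
i=43 'c': node 1→2  emit P2@[43:43]
i=44 'c': node 2→2 (fail-walked)  emit P2@[44:44]
i=45 'c': node 2→2 (fail-walked)  emit P2@[45:45]
i=46 'd': node 2→3
i=47 'a': node 3→4
i=48 'b': node 4→5  emit P1@[47:48]
i=49 'a': node 5→6  emit P0@[44:49],P5@[45:49]
i=50 'b': node 6→8 (fail-walked)  emit P1@[49:50]
i=51 'a': node 8→7 (fail-walked)
i=52 'b': node 7→8  emit P1@[51:52]
i=53 'b': node 8→9 (fail-walked)
i=54 'd': node 9→10  emit P3@[53:54]
i=55 'd': node 10→11 (fail-walked)
i=56 'd': node 11→11 (fail-walked)
i=57 'a': node 11→7 (fail-walked)
i=58 'b': node 7→8  emit P1@[57:58]
i=59 'c': node 8→1 (fail-walked)  emit P2@[59:59]
i=60 'd': node 1→15
i=61 'a': node 15→16
i=62 'b': node 16→17  emit P1@[61:62]
i=63 'a': node 17→18  emit P5@[59:63]

Matches: [[2,3],[3,2],[7,3],[8,4],[9,2],[10,2],[13,1],[14,0],[14,5],[18,3],[19,4],[21,2],[24,1],[25,2],[26,2],[29,1],[30,0],[30,5],[32,2],[36,3],[37,4],[38,3],[42,2],[43,2],[44,2],[45,2],[48,1],[49,0],[49,5],[50,1],[52,1],[54,3],[58,1],[59,2],[62,1],[63,5]]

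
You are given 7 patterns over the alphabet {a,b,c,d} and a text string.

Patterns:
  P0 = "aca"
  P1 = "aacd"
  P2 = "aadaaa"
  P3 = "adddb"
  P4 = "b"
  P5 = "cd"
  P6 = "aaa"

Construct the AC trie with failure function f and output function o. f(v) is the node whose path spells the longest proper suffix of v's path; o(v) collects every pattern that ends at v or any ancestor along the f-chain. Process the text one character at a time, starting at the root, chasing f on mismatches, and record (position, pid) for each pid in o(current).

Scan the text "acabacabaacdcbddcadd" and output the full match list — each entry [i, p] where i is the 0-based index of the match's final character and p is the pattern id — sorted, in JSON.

Build:
Trie nodes:
  0='ε' goto a→1 b→15 c→16
  1='a' goto a→4 c→2 d→11
  2='ac' goto a→3
  3='aca' goto ·  ←P0
  4='aa' goto a→18 c→5 d→7
  5='aac' goto d→6
  6='aacd' goto ·  ←P1
  7='aad' goto a→8
  8='aada' goto a→9
  9='aadaa' goto a→10
  10='aadaaa' goto ·  ←P2
  11='ad' goto d→12
  12='add' goto d→13
  13='addd' goto b→14
  14='adddb' goto ·  ←P3
  15='b' goto ·  ←P4
  16='c' goto d→17
  17='cd' goto ·  ←P5
  18='aaa' goto ·  ←P6

BFS fail/out derivation:
  n1('a'): parent n0 fail=0; on 'a' 0 → fail=0;  out ∅∪∅=∅
  n15('b'): parent n0 fail=0; on 'b' 0 → fail=0;  out {4}∪∅={4}
  n16('c'): parent n0 fail=0; on 'c' 0 → fail=0;  out ∅∪∅=∅
  n2('ac'): parent n1 fail=0; on 'c' 0 → fail=16;  out ∅∪∅=∅
  n4('aa'): parent n1 fail=0; on 'a' 0 → fail=1;  out ∅∪∅=∅
  n11('ad'): parent n1 fail=0; on 'd' 0 → fail=0;  out ∅∪∅=∅
  n17('cd'): parent n16 fail=0; on 'd' 0 → fail=0;  out {5}∪∅={5}
  n3('aca'): parent n2 fail=16; on 'a' 16→0 → fail=1;  out {0}∪∅={0}
  n5('aac'): parent n4 fail=1; on 'c' 1 → fail=2;  out ∅∪∅=∅
  n7('aad'): parent n4 fail=1; on 'd' 1 → fail=11;  out ∅∪∅=∅
  n12('add'): parent n11 fail=0; on 'd' 0 → fail=0;  out ∅∪∅=∅
  n18('aaa'): parent n4 fail=1; on 'a' 1 → fail=4;  out {6}∪∅={6}
  n6('aacd'): parent n5 fail=2; on 'd' 2→16 → fail=17;  out {1}∪{5}={1,5}
  n8('aada'): parent n7 fail=11; on 'a' 11→0 → fail=1;  out ∅∪∅=∅
  n13('addd'): parent n12 fail=0; on 'd' 0 → fail=0;  out ∅∪∅=∅
  n9('aadaa'): parent n8 fail=1; on 'a' 1 → fail=4;  out ∅∪∅=∅
  n14('adddb'): parent n13 fail=0; on 'b' 0 → fail=15;  out {3}∪{4}={3,4}
  n10('aadaaa'): parent n9 fail=4; on 'a' 4 → fail=18;  out {2}∪{6}={2,6}

Text stream:
i=0 'a': node 0→1
i=1 'c': node 1→2
i=2 'a': node 2→3  → match P0@[0:2]
i=3 'b': node 3→15 (fail-walked)  → match P4@[3:3]
i=4 'a': node 15→1 (fail-walked)
i=5 'c': node 1→2
i=6 'a': node 2→3  → match P0@[4:6]
i=7 'b': node 3→15 (fail-walked)  → match P4@[7:7]
i=8 'a': node 15→1 (fail-walked)
i=9 'a': node 1→4
i=10 'c': node 4→5
i=11 'd': node 5→6  → match P1@[8:11],P5@[10:11]
i=12 'c': node 6→16 (fail-walked)
i=13 'b': node 16→15 (fail-walked)  → match P4@[13:13]
i=14 'd': node 15→0 (fail-walked)
i=15 'd': node 0→0
i=16 'c': node 0→16
i=17 'a': node 16→1 (fail-walked)
i=18 'd': node 1→11
i=19 'd': node 11→12

All matches (sorted): [[2,0],[3,4],[6,0],[7,4],[11,1],[11,5],[13,4]]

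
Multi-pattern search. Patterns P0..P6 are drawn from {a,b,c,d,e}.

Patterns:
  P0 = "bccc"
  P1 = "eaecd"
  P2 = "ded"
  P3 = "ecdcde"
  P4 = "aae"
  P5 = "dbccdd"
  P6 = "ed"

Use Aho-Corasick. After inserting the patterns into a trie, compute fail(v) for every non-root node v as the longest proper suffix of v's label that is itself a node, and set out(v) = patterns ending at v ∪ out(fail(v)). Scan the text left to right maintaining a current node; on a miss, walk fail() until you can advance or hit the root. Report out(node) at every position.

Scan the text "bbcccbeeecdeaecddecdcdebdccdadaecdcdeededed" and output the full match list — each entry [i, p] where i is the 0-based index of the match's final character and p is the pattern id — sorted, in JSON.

Construct AC machine:
Trie nodes:
  n0 'ε': a→18 b→1 d→10 e→5
  n1 'b': c→2
  n2 'bc': c→3
  n3 'bcc': c→4
  n4 'bccc': ·  [P0 ends]
  n5 'e': a→6 c→13 d→26
  n6 'ea': e→7
  n7 'eae': c→8
  n8 'eaec': d→9
  n9 'eaecd': ·  [P1 ends]
  n10 'd': b→21 e→11
  n11 'de': d→12
  n12 'ded': ·  [P2 ends]
  n13 'ec': d→14
  n14 'ecd': c→15
  n15 'ecdc': d→16
  n16 'ecdcd': e→17
  n17 'ecdcde': ·  [P3 ends]
  n18 'a': a→19
  n19 'aa': e→20
  n20 'aae': ·  [P4 ends]
  n21 'db': c→22
  n22 'dbc': c→23
  n23 'dbcc': d→24
  n24 'dbccd': d→25
  n25 'dbccdd': ·  [P5 ends]
  n26 'ed': ·  [P6 ends]

BFS fail/out derivation:
  n1('b'): parent n0 fail=0; on 'b' 0 → fail=0;  out ∅∪∅=∅
  n5('e'): parent n0 fail=0; on 'e' 0 → fail=0;  out ∅∪∅=∅
  n10('d'): parent n0 fail=0; on 'd' 0 → fail=0;  out ∅∪∅=∅
  n18('a'): parent n0 fail=0; on 'a' 0 → fail=0;  out ∅∪∅=∅
  n2('bc'): parent n1 fail=0; on 'c' 0 → fail=0;  out ∅∪∅=∅
  n6('ea'): parent n5 fail=0; on 'a' 0 → fail=18;  out ∅∪∅=∅
  n11('de'): parent n10 fail=0; on 'e' 0 → fail=5;  out ∅∪∅=∅
  n13('ec'): parent n5 fail=0; on 'c' 0 → fail=0;  out ∅∪∅=∅
  n19('aa'): parent n18 fail=0; on 'a' 0 → fail=18;  out ∅∪∅=∅
  n21('db'): parent n10 fail=0; on 'b' 0 → fail=1;  out ∅∪∅=∅
  n26('ed'): parent n5 fail=0; on 'd' 0 → fail=10;  out {6}∪∅={6}
  n3('bcc'): parent n2 fail=0; on 'c' 0 → fail=0;  out ∅∪∅=∅
  n7('eae'): parent n6 fail=18; on 'e' 18→0 → fail=5;  out ∅∪∅=∅
  n12('ded'): parent n11 fail=5; on 'd' 5 → fail=26;  out {2}∪{6}={2,6}
  n14('ecd'): parent n13 fail=0; on 'd' 0 → fail=10;  out ∅∪∅=∅
  n20('aae'): parent n19 fail=18; on 'e' 18→0 → fail=5;  out {4}∪∅={4}
  n22('dbc'): parent n21 fail=1; on 'c' 1 → fail=2;  out ∅∪∅=∅
  n4('bccc'): parent n3 fail=0; on 'c' 0 → fail=0;  out {0}∪∅={0}
  n8('eaec'): parent n7 fail=5; on 'c' 5 → fail=13;  out ∅∪∅=∅
  n15('ecdc'): parent n14 fail=10; on 'c' 10→0 → fail=0;  out ∅∪∅=∅
  n23('dbcc'): parent n22 fail=2; on 'c' 2 → fail=3;  out ∅∪∅=∅
  n9('eaecd'): parent n8 fail=13; on 'd' 13 → fail=14;  out {1}∪∅={1}
  n16('ecdcd'): parent n15 fail=0; on 'd' 0 → fail=10;  out ∅∪∅=∅
  n24('dbccd'): parent n23 fail=3; on 'd' 3→0 → fail=10;  out ∅∪∅=∅
  n17('ecdcde'): parent n16 fail=10; on 'e' 10 → fail=11;  out {3}∪∅={3}
  n25('dbccdd'): parent n24 fail=10; on 'd' 10→0 → fail=10;  out {5}∪∅={5}

Scan:
pos 0 'b': at 1
pos 1 'b': at 1 (fail-walked)
pos 2 'c': at 2
pos 3 'c': at 3
pos 4 'c': at 4  emit P0@[1:4]
pos 5 'b': at 1 (fail-walked)
pos 6 'e': at 5 (fail-walked)
pos 7 'e': at 5 (fail-walked)
pos 8 'e': at 5 (fail-walked)
pos 9 'c': at 13
pos 10 'd': at 14
pos 11 'e': at 11 (fail-walked)
pos 12 'a': at 6 (fail-walked)
pos 13 'e': at 7
pos 14 'c': at 8
pos 15 'd': at 9  emit P1@[11:15]
pos 16 'd': at 10 (fail-walked)
pos 17 'e': at 11
pos 18 'c': at 13 (fail-walked)
pos 19 'd': at 14
pos 20 'c': at 15
pos 21 'd': at 16
pos 22 'e': at 17  emit P3@[17:22]
pos 23 'b': at 1 (fail-walked)
pos 24 'd': at 10 (fail-walked)
pos 25 'c': at 0 (fail-walked)
pos 26 'c': at 0
pos 27 'd': at 10
pos 28 'a': at 18 (fail-walked)
pos 29 'd': at 10 (fail-walked)
pos 30 'a': at 18 (fail-walked)
pos 31 'e': at 5 (fail-walked)
pos 32 'c': at 13
pos 33 'd': at 14
pos 34 'c': at 15
pos 35 'd': at 16
pos 36 'e': at 17  emit P3@[31:36]
pos 37 'e': at 5 (fail-walked)
pos 38 'd': at 26  emit P6@[37:38]
pos 39 'e': at 11 (fail-walked)
pos 40 'd': at 12  emit P2@[38:40],P6@[39:40]
pos 41 'e': at 11 (fail-walked)
pos 42 'd': at 12  emit P2@[40:42],P6@[41:42]

Matches: [[4,0],[15,1],[22,3],[36,3],[38,6],[40,2],[40,6],[42,2],[42,6]]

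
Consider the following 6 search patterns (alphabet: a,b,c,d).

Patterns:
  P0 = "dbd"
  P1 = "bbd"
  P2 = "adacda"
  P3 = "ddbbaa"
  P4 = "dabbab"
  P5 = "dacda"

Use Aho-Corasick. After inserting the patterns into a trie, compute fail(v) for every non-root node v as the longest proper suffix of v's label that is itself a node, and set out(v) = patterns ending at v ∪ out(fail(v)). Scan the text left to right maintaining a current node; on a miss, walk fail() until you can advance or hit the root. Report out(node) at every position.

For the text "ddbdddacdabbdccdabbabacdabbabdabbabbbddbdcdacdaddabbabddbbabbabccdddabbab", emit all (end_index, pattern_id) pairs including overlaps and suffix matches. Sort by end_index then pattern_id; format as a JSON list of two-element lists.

Build:
Trie (insert patterns):
  0='ε' goto a→7 b→4 d→1
  1='d' goto a→18 b→2 d→13
  2='db' goto d→3
  3='dbd' goto ·  ←P0
  4='b' goto b→5
  5='bb' goto d→6
  6='bbd' goto ·  ←P1
  7='a' goto d→8
  8='ad' goto a→9
  9='ada' goto c→10
  10='adac' goto d→11
  11='adacd' goto a→12
  12='adacda' goto ·  ←P2
  13='dd' goto b→14
  14='ddb' goto b→15
  15='ddbb' goto a→16
  16='ddbba' goto a→17
  17='ddbbaa' goto ·  ←P3
  18='da' goto b→19 c→23
  19='dab' goto b→20
  20='dabb' goto a→21
  21='dabba' goto b→22
  22='dabbab' goto ·  ←P4
  23='dac' goto d→24
  24='dacd' goto a→25
  25='dacda' goto ·  ←P5

BFS fail/out derivation:
  n1('d'): parent n0 fail=0; on 'd' 0 → fail=0;  out ∅∪∅=∅
  n4('b'): parent n0 fail=0; on 'b' 0 → fail=0;  out ∅∪∅=∅
  n7('a'): parent n0 fail=0; on 'a' 0 → fail=0;  out ∅∪∅=∅
  n2('db'): parent n1 fail=0; on 'b' 0 → fail=4;  out ∅∪∅=∅
  n5('bb'): parent n4 fail=0; on 'b' 0 → fail=4;  out ∅∪∅=∅
  n8('ad'): parent n7 fail=0; on 'd' 0 → fail=1;  out ∅∪∅=∅
  n13('dd'): parent n1 fail=0; on 'd' 0 → fail=1;  out ∅∪∅=∅
  n18('da'): parent n1 fail=0; on 'a' 0 → fail=7;  out ∅∪∅=∅
  n3('dbd'): parent n2 fail=4; on 'd' 4→0 → fail=1;  out {0}∪∅={0}
  n6('bbd'): parent n5 fail=4; on 'd' 4→0 → fail=1;  out {1}∪∅={1}
  n9('ada'): parent n8 fail=1; on 'a' 1 → fail=18;  out ∅∪∅=∅
  n14('ddb'): parent n13 fail=1; on 'b' 1 → fail=2;  out ∅∪∅=∅
  n19('dab'): parent n18 fail=7; on 'b' 7→0 → fail=4;  out ∅∪∅=∅
  n23('dac'): parent n18 fail=7; on 'c' 7→0 → fail=0;  out ∅∪∅=∅
  n10('adac'): parent n9 fail=18; on 'c' 18 → fail=23;  out ∅∪∅=∅
  n15('ddbb'): parent n14 fail=2; on 'b' 2→4 → fail=5;  out ∅∪∅=∅
  n20('dabb'): parent n19 fail=4; on 'b' 4 → fail=5;  out ∅∪∅=∅
  n24('dacd'): parent n23 fail=0; on 'd' 0 → fail=1;  out ∅∪∅=∅
  n11('adacd'): parent n10 fail=23; on 'd' 23 → fail=24;  out ∅∪∅=∅
  n16('ddbba'): parent n15 fail=5; on 'a' 5→4→0 → fail=7;  out ∅∪∅=∅
  n21('dabba'): parent n20 fail=5; on 'a' 5→4→0 → fail=7;  out ∅∪∅=∅
  n25('dacda'): parent n24 fail=1; on 'a' 1 → fail=18;  out {5}∪∅={5}
  n12('adacda'): parent n11 fail=24; on 'a' 24 → fail=25;  out {2}∪{5}={2,5}
  n17('ddbbaa'): parent n16 fail=7; on 'a' 7→0 → fail=7;  out {3}∪∅={3}
  n22('dabbab'): parent n21 fail=7; on 'b' 7→0 → fail=4;  out {4}∪∅={4}

Text stream:
i=0 'd': node 0→1
i=1 'd': node 1→13
i=2 'b': node 13→14
i=3 'd': node 14→3 (via fail)  → match P0@[1:3]
i=4 'd': node 3→13 (via fail)
i=5 'd': node 13→13 (via fail)
i=6 'a': node 13→18 (via fail)
i=7 'c': node 18→23
i=8 'd': node 23→24
i=9 'a': node 24→25  → match P5@[5:9]
i=10 'b': node 25→19 (via fail)
i=11 'b': node 19→20
i=12 'd': node 20→6 (via fail)  → match P1@[10:12]
i=13 'c': node 6→0 (via fail)
i=14 'c': node 0→0
i=15 'd': node 0→1
i=16 'a': node 1→18
i=17 'b': node 18→19
i=18 'b': node 19→20
i=19 'a': node 20→21
i=20 'b': node 21→22  → match P4@[15:20]
i=21 'a': node 22→7 (via fail)
i=22 'c': node 7→0 (via fail)
i=23 'd': node 0→1
i=24 'a': node 1→18
i=25 'b': node 18→19
i=26 'b': node 19→20
i=27 'a': node 20→21
i=28 'b': node 21→22  → match P4@[23:28]
i=29 'd': node 22→1 (via fail)
i=30 'a': node 1→18
i=31 'b': node 18→19
i=32 'b': node 19→20
i=33 'a': node 20→21
i=34 'b': node 21→22  → match P4@[29:34]
i=35 'b': node 22→5 (via fail)
i=36 'b': node 5→5 (via fail)
i=37 'd': node 5→6  → match P1@[35:37]
i=38 'd': node 6→13 (via fail)
i=39 'b': node 13→14
i=40 'd': node 14→3 (via fail)  → match P0@[38:40]
i=41 'c': node 3→0 (via fail)
i=42 'd': node 0→1
i=43 'a': node 1→18
i=44 'c': node 18→23
i=45 'd': node 23→24
i=46 'a': node 24→25  → match P5@[42:46]
i=47 'd': node 25→8 (via fail)
i=48 'd': node 8→13 (via fail)
i=49 'a': node 13→18 (via fail)
i=50 'b': node 18→19
i=51 'b': node 19→20
i=52 'a': node 20→21
i=53 'b': node 21→22  → match P4@[48:53]
i=54 'd': node 22→1 (via fail)
i=55 'd': node 1→13
i=56 'b': node 13→14
i=57 'b': node 14→15
i=58 'a': node 15→16
i=59 'b': node 16→4 (via fail)
i=60 'b': node 4→5
i=61 'a': node 5→7 (via fail)
i=62 'b': node 7→4 (via fail)
i=63 'c': node 4→0 (via fail)
i=64 'c': node 0→0
i=65 'd': node 0→1
i=66 'd': node 1→13
i=67 'd': node 13→13 (via fail)
i=68 'a': node 13→18 (via fail)
i=69 'b': node 18→19
i=70 'b': node 19→20
i=71 'a': node 20→21
i=72 'b': node 21→22  → match P4@[67:72]

Matches: [[3,0],[9,5],[12,1],[20,4],[28,4],[34,4],[37,1],[40,0],[46,5],[53,4],[72,4]]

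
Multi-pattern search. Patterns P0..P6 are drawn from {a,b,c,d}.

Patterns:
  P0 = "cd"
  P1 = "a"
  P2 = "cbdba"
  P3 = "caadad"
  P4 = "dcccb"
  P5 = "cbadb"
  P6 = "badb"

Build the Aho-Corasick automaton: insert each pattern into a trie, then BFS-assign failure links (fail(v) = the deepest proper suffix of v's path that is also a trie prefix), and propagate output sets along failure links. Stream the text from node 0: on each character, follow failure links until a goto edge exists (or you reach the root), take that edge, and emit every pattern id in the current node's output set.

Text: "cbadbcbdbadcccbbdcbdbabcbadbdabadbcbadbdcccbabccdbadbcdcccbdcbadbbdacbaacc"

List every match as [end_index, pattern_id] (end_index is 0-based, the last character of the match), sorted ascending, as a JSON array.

Build:
Trie (insert patterns):
  0='ε' goto a→3 b→21 c→1 d→13
  1='c' goto a→8 b→4 d→2
  2='cd' goto ·  ←P0
  3='a' goto ·  ←P1
  4='cb' goto a→18 d→5
  5='cbd' goto b→6
  6='cbdb' goto a→7
  7='cbdba' goto ·  ←P2
  8='ca' goto a→9
  9='caa' goto d→10
  10='caad' goto a→11
  11='caada' goto d→12
  12='caadad' goto ·  ←P3
  13='d' goto c→14
  14='dc' goto c→15
  15='dcc' goto c→16
  16='dccc' goto b→17
  17='dcccb' goto ·  ←P4
  18='cba' goto d→19
  19='cbad' goto b→20
  20='cbadb' goto ·  ←P5
  21='b' goto a→22
  22='ba' goto d→23
  23='bad' goto b→24
  24='badb' goto ·  ←P6

BFS fail/out derivation:
  fail(1) 'c': from fail(0)=0 chase 'c': 0 ⇒ 0;  out=∅∪out(0)=∅
  fail(3) 'a': from fail(0)=0 chase 'a': 0 ⇒ 0;  out={1}∪out(0)={1}
  fail(13) 'd': from fail(0)=0 chase 'd': 0 ⇒ 0;  out=∅∪out(0)=∅
  fail(21) 'b': from fail(0)=0 chase 'b': 0 ⇒ 0;  out=∅∪out(0)=∅
  fail(2) 'cd': from fail(1)=0 chase 'd': 0 ⇒ 13;  out={0}∪out(13)={0}
  fail(4) 'cb': from fail(1)=0 chase 'b': 0 ⇒ 21;  out=∅∪out(21)=∅
  fail(8) 'ca': from fail(1)=0 chase 'a': 0 ⇒ 3;  out=∅∪out(3)={1}
  fail(14) 'dc': from fail(13)=0 chase 'c': 0 ⇒ 1;  out=∅∪out(1)=∅
  fail(22) 'ba': from fail(21)=0 chase 'a': 0 ⇒ 3;  out=∅∪out(3)={1}
  fail(5) 'cbd': from fail(4)=21 chase 'd': 21→0 ⇒ 13;  out=∅∪out(13)=∅
  fail(9) 'caa': from fail(8)=3 chase 'a': 3→0 ⇒ 3;  out=∅∪out(3)={1}
  fail(15) 'dcc': from fail(14)=1 chase 'c': 1→0 ⇒ 1;  out=∅∪out(1)=∅
  fail(18) 'cba': from fail(4)=21 chase 'a': 21 ⇒ 22;  out=∅∪out(22)={1}
  fail(23) 'bad': from fail(22)=3 chase 'd': 3→0 ⇒ 13;  out=∅∪out(13)=∅
  fail(6) 'cbdb': from fail(5)=13 chase 'b': 13→0 ⇒ 21;  out=∅∪out(21)=∅
  fail(10) 'caad': from fail(9)=3 chase 'd': 3→0 ⇒ 13;  out=∅∪out(13)=∅
  fail(16) 'dccc': from fail(15)=1 chase 'c': 1→0 ⇒ 1;  out=∅∪out(1)=∅
  fail(19) 'cbad': from fail(18)=22 chase 'd': 22 ⇒ 23;  out=∅∪out(23)=∅
  fail(24) 'badb': from fail(23)=13 chase 'b': 13→0 ⇒ 21;  out={6}∪out(21)={6}
  fail(7) 'cbdba': from fail(6)=21 chase 'a': 21 ⇒ 22;  out={2}∪out(22)={1,2}
  fail(11) 'caada': from fail(10)=13 chase 'a': 13→0 ⇒ 3;  out=∅∪out(3)={1}
  fail(17) 'dcccb': from fail(16)=1 chase 'b': 1 ⇒ 4;  out={4}∪out(4)={4}
  fail(20) 'cbadb': from fail(19)=23 chase 'b': 23 ⇒ 24;  out={5}∪out(24)={5,6}
  fail(12) 'caadad': from fail(11)=3 chase 'd': 3→0 ⇒ 13;  out={3}∪out(13)={3}

Scan:
pos 0 'c': at 1
pos 1 'b': at 4
pos 2 'a': at 18  emit P1@[2:2]
pos 3 'd': at 19
pos 4 'b': at 20  emit P5@[0:4],P6@[1:4]
pos 5 'c': at 1 (via fail)
pos 6 'b': at 4
pos 7 'd': at 5
pos 8 'b': at 6
pos 9 'a': at 7  emit P1@[9:9],P2@[5:9]
pos 10 'd': at 23 (via fail)
pos 11 'c': at 14 (via fail)
pos 12 'c': at 15
pos 13 'c': at 16
pos 14 'b': at 17  emit P4@[10:14]
pos 15 'b': at 21 (via fail)
pos 16 'd': at 13 (via fail)
pos 17 'c': at 14
pos 18 'b': at 4 (via fail)
pos 19 'd': at 5
pos 20 'b': at 6
pos 21 'a': at 7  emit P1@[21:21],P2@[17:21]
pos 22 'b': at 21 (via fail)
pos 23 'c': at 1 (via fail)
pos 24 'b': at 4
pos 25 'a': at 18  emit P1@[25:25]
pos 26 'd': at 19
pos 27 'b': at 20  emit P5@[23:27],P6@[24:27]
pos 28 'd': at 13 (via fail)
pos 29 'a': at 3 (via fail)  emit P1@[29:29]
pos 30 'b': at 21 (via fail)
pos 31 'a': at 22  emit P1@[31:31]
pos 32 'd': at 23
pos 33 'b': at 24  emit P6@[30:33]
pos 34 'c': at 1 (via fail)
pos 35 'b': at 4
pos 36 'a': at 18  emit P1@[36:36]
pos 37 'd': at 19
pos 38 'b': at 20  emit P5@[34:38],P6@[35:38]
pos 39 'd': at 13 (via fail)
pos 40 'c': at 14
pos 41 'c': at 15
pos 42 'c': at 16
pos 43 'b': at 17  emit P4@[39:43]
pos 44 'a': at 18 (via fail)  emit P1@[44:44]
pos 45 'b': at 21 (via fail)
pos 46 'c': at 1 (via fail)
pos 47 'c': at 1 (via fail)
pos 48 'd': at 2  emit P0@[47:48]
pos 49 'b': at 21 (via fail)
pos 50 'a': at 22  emit P1@[50:50]
pos 51 'd': at 23
pos 52 'b': at 24  emit P6@[49:52]
pos 53 'c': at 1 (via fail)
pos 54 'd': at 2  emit P0@[53:54]
pos 55 'c': at 14 (via fail)
pos 56 'c': at 15
pos 57 'c': at 16
pos 58 'b': at 17  emit P4@[54:58]
pos 59 'd': at 5 (via fail)
pos 60 'c': at 14 (via fail)
pos 61 'b': at 4 (via fail)
pos 62 'a': at 18  emit P1@[62:62]
pos 63 'd': at 19
pos 64 'b': at 20  emit P5@[60:64],P6@[61:64]
pos 65 'b': at 21 (via fail)
pos 66 'd': at 13 (via fail)
pos 67 'a': at 3 (via fail)  emit P1@[67:67]
pos 68 'c': at 1 (via fail)
pos 69 'b': at 4
pos 70 'a': at 18  emit P1@[70:70]
pos 71 'a': at 3 (via fail)  emit P1@[71:71]
pos 72 'c': at 1 (via fail)
pos 73 'c': at 1 (via fail)

All matches (sorted): [[2,1],[4,5],[4,6],[9,1],[9,2],[14,4],[21,1],[21,2],[25,1],[27,5],[27,6],[29,1],[31,1],[33,6],[36,1],[38,5],[38,6],[43,4],[44,1],[48,0],[50,1],[52,6],[54,0],[58,4],[62,1],[64,5],[64,6],[67,1],[70,1],[71,1]]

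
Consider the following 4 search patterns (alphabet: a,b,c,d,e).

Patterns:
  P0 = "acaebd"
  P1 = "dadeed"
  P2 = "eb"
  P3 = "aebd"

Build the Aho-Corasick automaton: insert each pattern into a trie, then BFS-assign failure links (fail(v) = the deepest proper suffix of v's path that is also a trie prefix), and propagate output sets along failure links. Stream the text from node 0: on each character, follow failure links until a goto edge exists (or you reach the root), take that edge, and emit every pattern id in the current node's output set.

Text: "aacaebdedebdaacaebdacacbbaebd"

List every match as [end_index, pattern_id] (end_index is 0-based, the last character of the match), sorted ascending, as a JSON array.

Construct AC machine:
Trie (insert patterns):
  n0 'ε': a→1 d→7 e→13
  n1 'a': c→2 e→15
  n2 'ac': a→3
  n3 'aca': e→4
  n4 'acae': b→5
  n5 'acaeb': d→6
  n6 'acaebd': ·  [P0 ends]
  n7 'd': a→8
  n8 'da': d→9
  n9 'dad': e→10
  n10 'dade': e→11
  n11 'dadee': d→12
  n12 'dadeed': ·  [P1 ends]
  n13 'e': b→14
  n14 'eb': ·  [P2 ends]
  n15 'ae': b→16
  n16 'aeb': d→17
  n17 'aebd': ·  [P3 ends]

BFS fail/out derivation:
  fail(1) 'a': from fail(0)=0 chase 'a': 0 ⇒ 0;  out=∅∪out(0)=∅
  fail(7) 'd': from fail(0)=0 chase 'd': 0 ⇒ 0;  out=∅∪out(0)=∅
  fail(13) 'e': from fail(0)=0 chase 'e': 0 ⇒ 0;  out=∅∪out(0)=∅
  fail(2) 'ac': from fail(1)=0 chase 'c': 0 ⇒ 0;  out=∅∪out(0)=∅
  fail(8) 'da': from fail(7)=0 chase 'a': 0 ⇒ 1;  out=∅∪out(1)=∅
  fail(14) 'eb': from fail(13)=0 chase 'b': 0 ⇒ 0;  out={2}∪out(0)={2}
  fail(15) 'ae': from fail(1)=0 chase 'e': 0 ⇒ 13;  out=∅∪out(13)=∅
  fail(3) 'aca': from fail(2)=0 chase 'a': 0 ⇒ 1;  out=∅∪out(1)=∅
  fail(9) 'dad': from fail(8)=1 chase 'd': 1→0 ⇒ 7;  out=∅∪out(7)=∅
  fail(16) 'aeb': from fail(15)=13 chase 'b': 13 ⇒ 14;  out=∅∪out(14)={2}
  fail(4) 'acae': from fail(3)=1 chase 'e': 1 ⇒ 15;  out=∅∪out(15)=∅
  fail(10) 'dade': from fail(9)=7 chase 'e': 7→0 ⇒ 13;  out=∅∪out(13)=∅
  fail(17) 'aebd': from fail(16)=14 chase 'd': 14→0 ⇒ 7;  out={3}∪out(7)={3}
  fail(5) 'acaeb': from fail(4)=15 chase 'b': 15 ⇒ 16;  out=∅∪out(16)={2}
  fail(11) 'dadee': from fail(10)=13 chase 'e': 13→0 ⇒ 13;  out=∅∪out(13)=∅
  fail(6) 'acaebd': from fail(5)=16 chase 'd': 16 ⇒ 17;  out={0}∪out(17)={0,3}
  fail(12) 'dadeed': from fail(11)=13 chase 'd': 13→0 ⇒ 7;  out={1}∪out(7)={1}

Scan:
pos 0 'a': at 1
pos 1 'a': at 1 ·f
pos 2 'c': at 2
pos 3 'a': at 3
pos 4 'e': at 4
pos 5 'b': at 5  ** P2@[4:5]
pos 6 'd': at 6  ** P0@[1:6],P3@[3:6]
pos 7 'e': at 13 ·f
pos 8 'd': at 7 ·f
pos 9 'e': at 13 ·f
pos 10 'b': at 14  ** P2@[9:10]
pos 11 'd': at 7 ·f
pos 12 'a': at 8
pos 13 'a': at 1 ·f
pos 14 'c': at 2
pos 15 'a': at 3
pos 16 'e': at 4
pos 17 'b': at 5  ** P2@[16:17]
pos 18 'd': at 6  ** P0@[13:18],P3@[15:18]
pos 19 'a': at 8 ·f
pos 20 'c': at 2 ·f
pos 21 'a': at 3
pos 22 'c': at 2 ·f
pos 23 'b': at 0 ·f
pos 24 'b': at 0
pos 25 'a': at 1
pos 26 'e': at 15
pos 27 'b': at 16  ** P2@[26:27]
pos 28 'd': at 17  ** P3@[25:28]

Result: [[5,2],[6,0],[6,3],[10,2],[17,2],[18,0],[18,3],[27,2],[28,3]]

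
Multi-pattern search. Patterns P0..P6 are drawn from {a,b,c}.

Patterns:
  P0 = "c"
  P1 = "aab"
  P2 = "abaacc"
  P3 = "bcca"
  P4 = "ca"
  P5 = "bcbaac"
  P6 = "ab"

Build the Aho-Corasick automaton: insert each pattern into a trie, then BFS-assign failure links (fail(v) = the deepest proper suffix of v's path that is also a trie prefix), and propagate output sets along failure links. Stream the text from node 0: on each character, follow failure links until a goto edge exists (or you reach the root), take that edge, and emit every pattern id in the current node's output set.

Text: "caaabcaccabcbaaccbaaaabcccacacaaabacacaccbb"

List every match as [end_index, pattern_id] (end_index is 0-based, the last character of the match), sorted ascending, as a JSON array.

Build:
Trie (insert patterns):
  n0 'ε': a→2 b→10 c→1
  n1 'c': a→14  ←P0
  n2 'a': a→3 b→5
  n3 'aa': b→4
  n4 'aab': ·  ←P1
  n5 'ab': a→6  ←P6
  n6 'aba': a→7
  n7 'abaa': c→8
  n8 'abaac': c→9
  n9 'abaacc': ·  ←P2
  n10 'b': c→11
  n11 'bc': b→15 c→12
  n12 'bcc': a→13
  n13 'bcca': ·  ←P3
  n14 'ca': ·  ←P4
  n15 'bcb': a→16
  n16 'bcba': a→17
  n17 'bcbaa': c→18
  n18 'bcbaac': ·  ←P5

Failure links (BFS by depth):
  fail(1) 'c': from fail(0)=0 chase 'c': 0 ⇒ 0;  out={0}∪out(0)={0}
  fail(2) 'a': from fail(0)=0 chase 'a': 0 ⇒ 0;  out=∅∪out(0)=∅
  fail(10) 'b': from fail(0)=0 chase 'b': 0 ⇒ 0;  out=∅∪out(0)=∅
  fail(3) 'aa': from fail(2)=0 chase 'a': 0 ⇒ 2;  out=∅∪out(2)=∅
  fail(5) 'ab': from fail(2)=0 chase 'b': 0 ⇒ 10;  out={6}∪out(10)={6}
  fail(11) 'bc': from fail(10)=0 chase 'c': 0 ⇒ 1;  out=∅∪out(1)={0}
  fail(14) 'ca': from fail(1)=0 chase 'a': 0 ⇒ 2;  out={4}∪out(2)={4}
  fail(4) 'aab': from fail(3)=2 chase 'b': 2 ⇒ 5;  out={1}∪out(5)={1,6}
  fail(6) 'aba': from fail(5)=10 chase 'a': 10→0 ⇒ 2;  out=∅∪out(2)=∅
  fail(12) 'bcc': from fail(11)=1 chase 'c': 1→0 ⇒ 1;  out=∅∪out(1)={0}
  fail(15) 'bcb': from fail(11)=1 chase 'b': 1→0 ⇒ 10;  out=∅∪out(10)=∅
  fail(7) 'abaa': from fail(6)=2 chase 'a': 2 ⇒ 3;  out=∅∪out(3)=∅
  fail(13) 'bcca': from fail(12)=1 chase 'a': 1 ⇒ 14;  out={3}∪out(14)={3,4}
  fail(16) 'bcba': from fail(15)=10 chase 'a': 10→0 ⇒ 2;  out=∅∪out(2)=∅
  fail(8) 'abaac': from fail(7)=3 chase 'c': 3→2→0 ⇒ 1;  out=∅∪out(1)={0}
  fail(17) 'bcbaa': from fail(16)=2 chase 'a': 2 ⇒ 3;  out=∅∪out(3)=∅
  fail(9) 'abaacc': from fail(8)=1 chase 'c': 1→0 ⇒ 1;  out={2}∪out(1)={0,2}
  fail(18) 'bcbaac': from fail(17)=3 chase 'c': 3→2→0 ⇒ 1;  out={5}∪out(1)={0,5}

Scan:
[0] read 'c'  n0⇒n1  → match P0@[0:0]
[1] read 'a'  n1⇒n14  → match P4@[0:1]
[2] read 'a'  n14⇒n3 (fail-walked)
[3] read 'a'  n3⇒n3 (fail-walked)
[4] read 'b'  n3⇒n4  → match P1@[2:4],P6@[3:4]
[5] read 'c'  n4⇒n11 (fail-walked)  → match P0@[5:5]
[6] read 'a'  n11⇒n14 (fail-walked)  → match P4@[5:6]
[7] read 'c'  n14⇒n1 (fail-walked)  → match P0@[7:7]
[8] read 'c'  n1⇒n1 (fail-walked)  → match P0@[8:8]
[9] read 'a'  n1⇒n14  → match P4@[8:9]
[10] read 'b'  n14⇒n5 (fail-walked)  → match P6@[9:10]
[11] read 'c'  n5⇒n11 (fail-walked)  → match P0@[11:11]
[12] read 'b'  n11⇒n15
[13] read 'a'  n15⇒n16
[14] read 'a'  n16⇒n17
[15] read 'c'  n17⇒n18  → match P0@[15:15],P5@[10:15]
[16] read 'c'  n18⇒n1 (fail-walked)  → match P0@[16:16]
[17] read 'b'  n1⇒n10 (fail-walked)
[18] read 'a'  n10⇒n2 (fail-walked)
[19] read 'a'  n2⇒n3
[20] read 'a'  n3⇒n3 (fail-walked)
[21] read 'a'  n3⇒n3 (fail-walked)
[22] read 'b'  n3⇒n4  → match P1@[20:22],P6@[21:22]
[23] read 'c'  n4⇒n11 (fail-walked)  → match P0@[23:23]
[24] read 'c'  n11⇒n12  → match P0@[24:24]
[25] read 'c'  n12⇒n1 (fail-walked)  → match P0@[25:25]
[26] read 'a'  n1⇒n14  → match P4@[25:26]
[27] read 'c'  n14⇒n1 (fail-walked)  → match P0@[27:27]
[28] read 'a'  n1⇒n14  → match P4@[27:28]
[29] read 'c'  n14⇒n1 (fail-walked)  → match P0@[29:29]
[30] read 'a'  n1⇒n14  → match P4@[29:30]
[31] read 'a'  n14⇒n3 (fail-walked)
[32] read 'a'  n3⇒n3 (fail-walked)
[33] read 'b'  n3⇒n4  → match P1@[31:33],P6@[32:33]
[34] read 'a'  n4⇒n6 (fail-walked)
[35] read 'c'  n6⇒n1 (fail-walked)  → match P0@[35:35]
[36] read 'a'  n1⇒n14  → match P4@[35:36]
[37] read 'c'  n14⇒n1 (fail-walked)  → match P0@[37:37]
[38] read 'a'  n1⇒n14  → match P4@[37:38]
[39] read 'c'  n14⇒n1 (fail-walked)  → match P0@[39:39]
[40] read 'c'  n1⇒n1 (fail-walked)  → match P0@[40:40]
[41] read 'b'  n1⇒n10 (fail-walked)
[42] read 'b'  n10⇒n10 (fail-walked)

Matches: [[0,0],[1,4],[4,1],[4,6],[5,0],[6,4],[7,0],[8,0],[9,4],[10,6],[11,0],[15,0],[15,5],[16,0],[22,1],[22,6],[23,0],[24,0],[25,0],[26,4],[27,0],[28,4],[29,0],[30,4],[33,1],[33,6],[35,0],[36,4],[37,0],[38,4],[39,0],[40,0]]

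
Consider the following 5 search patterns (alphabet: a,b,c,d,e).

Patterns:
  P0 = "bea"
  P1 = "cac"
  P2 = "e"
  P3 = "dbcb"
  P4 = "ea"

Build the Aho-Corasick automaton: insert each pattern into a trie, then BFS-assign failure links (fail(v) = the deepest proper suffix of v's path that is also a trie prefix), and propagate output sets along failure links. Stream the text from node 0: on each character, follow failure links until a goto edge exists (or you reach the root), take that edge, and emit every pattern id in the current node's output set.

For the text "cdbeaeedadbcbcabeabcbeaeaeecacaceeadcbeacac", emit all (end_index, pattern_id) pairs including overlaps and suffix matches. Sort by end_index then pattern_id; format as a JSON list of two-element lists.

Build:
Trie (insert patterns):
  n0 'ε': b→1 c→4 d→8 e→7
  n1 'b': e→2
  n2 'be': a→3
  n3 'bea': ·  [P0 ends]
  n4 'c': a→5
  n5 'ca': c→6
  n6 'cac': ·  [P1 ends]
  n7 'e': a→12  [P2 ends]
  n8 'd': b→9
  n9 'db': c→10
  n10 'dbc': b→11
  n11 'dbcb': ·  [P3 ends]
  n12 'ea': ·  [P4 ends]

BFS fail/out derivation:
  n1('b'): parent n0 fail=0; on 'b' 0 → fail=0;  out ∅∪∅=∅
  n4('c'): parent n0 fail=0; on 'c' 0 → fail=0;  out ∅∪∅=∅
  n7('e'): parent n0 fail=0; on 'e' 0 → fail=0;  out {2}∪∅={2}
  n8('d'): parent n0 fail=0; on 'd' 0 → fail=0;  out ∅∪∅=∅
  n2('be'): parent n1 fail=0; on 'e' 0 → fail=7;  out ∅∪{2}={2}
  n5('ca'): parent n4 fail=0; on 'a' 0 → fail=0;  out ∅∪∅=∅
  n9('db'): parent n8 fail=0; on 'b' 0 → fail=1;  out ∅∪∅=∅
  n12('ea'): parent n7 fail=0; on 'a' 0 → fail=0;  out {4}∪∅={4}
  n3('bea'): parent n2 fail=7; on 'a' 7 → fail=12;  out {0}∪{4}={0,4}
  n6('cac'): parent n5 fail=0; on 'c' 0 → fail=4;  out {1}∪∅={1}
  n10('dbc'): parent n9 fail=1; on 'c' 1→0 → fail=4;  out ∅∪∅=∅
  n11('dbcb'): parent n10 fail=4; on 'b' 4→0 → fail=1;  out {3}∪∅={3}

Text stream:
i=0 'c': node 0→4
i=1 'd': node 4→8 ·f
i=2 'b': node 8→9
i=3 'e': node 9→2 ·f  emit P2@[3:3]
i=4 'a': node 2→3  emit P0@[2:4],P4@[3:4]
i=5 'e': node 3→7 ·f  emit P2@[5:5]
i=6 'e': node 7→7 ·f  emit P2@[6:6]
i=7 'd': node 7→8 ·f
i=8 'a': node 8→0 ·f
i=9 'd': node 0→8
i=10 'b': node 8→9
i=11 'c': node 9→10
i=12 'b': node 10→11  emit P3@[9:12]
i=13 'c': node 11→4 ·f
i=14 'a': node 4→5
i=15 'b': node 5→1 ·f
i=16 'e': node 1→2  emit P2@[16:16]
i=17 'a': node 2→3  emit P0@[15:17],P4@[16:17]
i=18 'b': node 3→1 ·f
i=19 'c': node 1→4 ·f
i=20 'b': node 4→1 ·f
i=21 'e': node 1→2  emit P2@[21:21]
i=22 'a': node 2→3  emit P0@[20:22],P4@[21:22]
i=23 'e': node 3→7 ·f  emit P2@[23:23]
i=24 'a': node 7→12  emit P4@[23:24]
i=25 'e': node 12→7 ·f  emit P2@[25:25]
i=26 'e': node 7→7 ·f  emit P2@[26:26]
i=27 'c': node 7→4 ·f
i=28 'a': node 4→5
i=29 'c': node 5→6  emit P1@[27:29]
i=30 'a': node 6→5 ·f
i=31 'c': node 5→6  emit P1@[29:31]
i=32 'e': node 6→7 ·f  emit P2@[32:32]
i=33 'e': node 7→7 ·f  emit P2@[33:33]
i=34 'a': node 7→12  emit P4@[33:34]
i=35 'd': node 12→8 ·f
i=36 'c': node 8→4 ·f
i=37 'b': node 4→1 ·f
i=38 'e': node 1→2  emit P2@[38:38]
i=39 'a': node 2→3  emit P0@[37:39],P4@[38:39]
i=40 'c': node 3→4 ·f
i=41 'a': node 4→5
i=42 'c': node 5→6  emit P1@[40:42]

Matches: [[3,2],[4,0],[4,4],[5,2],[6,2],[12,3],[16,2],[17,0],[17,4],[21,2],[22,0],[22,4],[23,2],[24,4],[25,2],[26,2],[29,1],[31,1],[32,2],[33,2],[34,4],[38,2],[39,0],[39,4],[42,1]]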